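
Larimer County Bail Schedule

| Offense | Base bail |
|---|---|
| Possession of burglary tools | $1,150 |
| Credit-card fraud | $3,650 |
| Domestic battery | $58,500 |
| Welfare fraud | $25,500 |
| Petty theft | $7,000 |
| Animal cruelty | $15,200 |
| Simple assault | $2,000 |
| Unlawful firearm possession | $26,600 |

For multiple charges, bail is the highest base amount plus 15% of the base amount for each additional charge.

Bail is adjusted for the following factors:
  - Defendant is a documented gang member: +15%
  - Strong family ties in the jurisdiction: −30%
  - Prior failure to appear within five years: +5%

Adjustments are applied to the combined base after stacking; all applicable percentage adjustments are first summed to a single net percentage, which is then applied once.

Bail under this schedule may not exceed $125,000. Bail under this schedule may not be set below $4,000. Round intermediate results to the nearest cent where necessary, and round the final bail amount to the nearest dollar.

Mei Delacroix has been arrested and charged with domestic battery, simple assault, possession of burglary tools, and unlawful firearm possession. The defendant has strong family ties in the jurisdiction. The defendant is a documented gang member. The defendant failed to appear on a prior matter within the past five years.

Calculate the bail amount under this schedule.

$56,666

Base amounts from the schedule: domestic battery $58,500; simple assault $2,000; possession of burglary tools $1,150; unlawful firearm possession $26,600.
Stacking rule: highest base plus 15% of each additional charge. Highest is domestic battery at $58,500. Additional: $2,000 × 15% = $300; $1,150 × 15% = $172.50; $26,600 × 15% = $3,990. Combined base = $58,500 + $4,462.50 = $62,962.50.
Net percentage adjustment: +15% −30% +5% = −10%. $62,962.50 × 0.9 = $56,666.25.
$56,666.25 is within the $125,000 maximum.
$56,666.25 is at or above the $4,000 minimum.
Rounded to the nearest dollar: $56,666.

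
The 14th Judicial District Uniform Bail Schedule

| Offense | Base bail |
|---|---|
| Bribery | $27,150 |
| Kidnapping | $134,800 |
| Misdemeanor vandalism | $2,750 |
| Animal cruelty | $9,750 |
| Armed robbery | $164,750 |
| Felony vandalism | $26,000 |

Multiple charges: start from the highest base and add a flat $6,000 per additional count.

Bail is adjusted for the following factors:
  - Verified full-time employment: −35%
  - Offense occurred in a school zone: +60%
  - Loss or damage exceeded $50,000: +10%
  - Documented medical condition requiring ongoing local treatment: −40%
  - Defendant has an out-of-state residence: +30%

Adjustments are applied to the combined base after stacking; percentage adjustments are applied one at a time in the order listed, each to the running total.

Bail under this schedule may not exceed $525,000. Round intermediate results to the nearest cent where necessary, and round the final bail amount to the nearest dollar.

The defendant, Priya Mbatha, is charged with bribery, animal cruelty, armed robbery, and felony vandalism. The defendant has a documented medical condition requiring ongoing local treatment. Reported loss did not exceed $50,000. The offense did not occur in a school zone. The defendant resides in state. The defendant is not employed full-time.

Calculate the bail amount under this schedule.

Base amounts from the schedule: bribery $27,150; animal cruelty $9,750; armed robbery $164,750; felony vandalism $26,000.
Stacking rule: highest base plus $6,000 per additional charge. Highest is armed robbery at $164,750; 3 additional charges → +$18,000. Combined base = $182,750.
Documented medical condition requiring ongoing local treatment (−40%): $182,750 × 0.6 = $109,650.
$109,650 is within the $525,000 maximum.

$109,650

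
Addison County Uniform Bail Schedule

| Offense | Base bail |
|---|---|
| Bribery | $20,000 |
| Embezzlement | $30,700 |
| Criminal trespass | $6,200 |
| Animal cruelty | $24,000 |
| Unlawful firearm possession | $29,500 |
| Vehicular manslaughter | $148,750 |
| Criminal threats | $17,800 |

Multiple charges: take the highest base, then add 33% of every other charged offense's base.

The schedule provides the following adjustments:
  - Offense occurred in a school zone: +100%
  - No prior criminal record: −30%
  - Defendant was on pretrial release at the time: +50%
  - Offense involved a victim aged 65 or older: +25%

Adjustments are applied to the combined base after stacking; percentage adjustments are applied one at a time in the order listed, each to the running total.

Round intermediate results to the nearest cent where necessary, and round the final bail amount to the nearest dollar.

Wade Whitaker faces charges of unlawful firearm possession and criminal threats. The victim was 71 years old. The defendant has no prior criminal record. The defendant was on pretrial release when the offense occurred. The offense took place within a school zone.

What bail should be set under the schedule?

Base amounts from the schedule: unlawful firearm possession $29,500; criminal threats $17,800.
Stacking rule: highest base plus 33% of each additional charge. Highest is unlawful firearm possession at $29,500. Additional: $17,800 × 33% = $5,874. Combined base = $29,500 + $5,874 = $35,374.
Offense occurred in a school zone (+100%): $35,374 × 2 = $70,748.
No prior criminal record (−30%): $70,748 × 0.7 = $49,523.60.
Defendant was on pretrial release at the time (+50%): $49,523.60 × 1.5 = $74,285.40.
Offense involved a victim aged 65 or older (+25%): $74,285.40 × 1.25 = $92,856.75.
Rounded to the nearest dollar: $92,857.

$92,857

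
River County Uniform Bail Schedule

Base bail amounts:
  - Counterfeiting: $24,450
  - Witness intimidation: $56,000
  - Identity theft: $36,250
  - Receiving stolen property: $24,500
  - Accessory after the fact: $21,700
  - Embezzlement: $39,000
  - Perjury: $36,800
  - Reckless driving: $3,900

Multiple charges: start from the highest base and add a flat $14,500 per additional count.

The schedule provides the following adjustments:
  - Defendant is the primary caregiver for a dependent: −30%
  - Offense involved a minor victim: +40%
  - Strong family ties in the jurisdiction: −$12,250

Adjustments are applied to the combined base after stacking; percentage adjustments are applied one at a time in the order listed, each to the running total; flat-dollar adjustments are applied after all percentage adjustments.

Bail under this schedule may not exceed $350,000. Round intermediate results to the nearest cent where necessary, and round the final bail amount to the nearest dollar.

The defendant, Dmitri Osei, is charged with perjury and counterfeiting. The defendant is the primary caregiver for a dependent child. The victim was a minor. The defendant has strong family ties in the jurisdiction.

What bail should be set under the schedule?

Base amounts from the schedule: perjury $36,800; counterfeiting $24,450.
Stacking rule: highest base plus $14,500 per additional charge. Highest is perjury at $36,800; 1 additional charge → +$14,500. Combined base = $51,300.
Defendant is the primary caregiver for a dependent (−30%): $51,300 × 0.7 = $35,910.
Offense involved a minor victim (+40%): $35,910 × 1.4 = $50,274.
Strong family ties in the jurisdiction (−$12,250 flat): $50,274 − $12,250 = $38,024.
$38,024 is within the $350,000 maximum.

$38,024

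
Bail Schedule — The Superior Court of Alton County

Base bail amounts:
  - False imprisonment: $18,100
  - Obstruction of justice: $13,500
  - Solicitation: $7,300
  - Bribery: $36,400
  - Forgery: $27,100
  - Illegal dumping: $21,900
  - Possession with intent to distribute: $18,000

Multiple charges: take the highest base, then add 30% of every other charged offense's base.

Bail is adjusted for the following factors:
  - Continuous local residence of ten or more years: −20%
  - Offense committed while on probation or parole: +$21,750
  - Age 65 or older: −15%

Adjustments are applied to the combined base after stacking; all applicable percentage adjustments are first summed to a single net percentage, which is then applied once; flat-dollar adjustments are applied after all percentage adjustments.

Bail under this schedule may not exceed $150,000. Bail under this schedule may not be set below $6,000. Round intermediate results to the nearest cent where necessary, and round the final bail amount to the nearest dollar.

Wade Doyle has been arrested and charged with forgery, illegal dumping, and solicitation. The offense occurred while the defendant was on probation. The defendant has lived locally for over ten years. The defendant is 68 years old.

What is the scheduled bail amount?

$45,059

Base amounts from the schedule: forgery $27,100; illegal dumping $21,900; solicitation $7,300.
Stacking rule: highest base plus 30% of each additional charge. Highest is forgery at $27,100. Additional: $21,900 × 30% = $6,570; $7,300 × 30% = $2,190. Combined base = $27,100 + $8,760 = $35,860.
Net percentage adjustment: −20% −15% = −35%. $35,860 × 0.65 = $23,309.
Offense committed while on probation or parole (+$21,750 flat): $23,309 + $21,750 = $45,059.
$45,059 is within the $150,000 maximum.
$45,059 is at or above the $6,000 minimum.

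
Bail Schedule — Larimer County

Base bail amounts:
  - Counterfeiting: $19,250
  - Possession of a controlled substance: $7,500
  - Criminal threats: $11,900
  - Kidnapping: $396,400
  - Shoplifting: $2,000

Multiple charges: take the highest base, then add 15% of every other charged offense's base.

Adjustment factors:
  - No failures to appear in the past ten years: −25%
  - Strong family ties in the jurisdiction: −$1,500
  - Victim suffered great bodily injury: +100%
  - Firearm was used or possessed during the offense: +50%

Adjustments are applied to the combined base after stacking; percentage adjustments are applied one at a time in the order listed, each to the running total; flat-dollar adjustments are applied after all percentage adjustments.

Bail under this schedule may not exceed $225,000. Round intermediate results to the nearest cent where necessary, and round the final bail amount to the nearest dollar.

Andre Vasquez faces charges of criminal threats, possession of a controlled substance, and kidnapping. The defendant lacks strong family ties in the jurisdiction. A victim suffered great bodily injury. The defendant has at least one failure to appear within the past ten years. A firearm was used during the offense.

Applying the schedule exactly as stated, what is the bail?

$225,000

Base amounts from the schedule: criminal threats $11,900; possession of a controlled substance $7,500; kidnapping $396,400.
Stacking rule: highest base plus 15% of each additional charge. Highest is kidnapping at $396,400. Additional: $11,900 × 15% = $1,785; $7,500 × 15% = $1,125. Combined base = $396,400 + $2,910 = $399,310.
Victim suffered great bodily injury (+100%): $399,310 × 2 = $798,620.
Firearm was used or possessed during the offense (+50%): $798,620 × 1.5 = $1,197,930.
Result $1,197,930 exceeds the maximum of $225,000; bail is capped at $225,000.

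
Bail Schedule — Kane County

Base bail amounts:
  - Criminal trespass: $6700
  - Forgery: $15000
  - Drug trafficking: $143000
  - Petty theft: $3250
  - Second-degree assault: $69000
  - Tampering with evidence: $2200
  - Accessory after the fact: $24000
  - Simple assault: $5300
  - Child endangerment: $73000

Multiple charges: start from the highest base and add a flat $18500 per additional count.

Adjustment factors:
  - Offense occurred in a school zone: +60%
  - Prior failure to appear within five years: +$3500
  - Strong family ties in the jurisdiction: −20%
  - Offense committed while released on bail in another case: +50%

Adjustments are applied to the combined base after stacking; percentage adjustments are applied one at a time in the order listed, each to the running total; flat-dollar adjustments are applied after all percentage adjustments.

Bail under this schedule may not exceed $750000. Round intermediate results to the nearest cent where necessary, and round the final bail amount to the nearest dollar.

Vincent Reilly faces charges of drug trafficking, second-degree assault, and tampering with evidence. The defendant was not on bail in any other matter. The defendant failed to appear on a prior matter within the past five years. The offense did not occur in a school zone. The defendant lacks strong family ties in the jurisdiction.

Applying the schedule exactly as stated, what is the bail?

Base amounts from the schedule: drug trafficking $143000; second-degree assault $69000; tampering with evidence $2200.
Stacking rule: highest base plus $18500 per additional charge. Highest is drug trafficking at $143000; 2 additional charges → +$37000. Combined base = $180000.
Prior failure to appear within five years (+$3500 flat): $180000 + $3500 = $183500.
$183500 is within the $750000 maximum.

$183500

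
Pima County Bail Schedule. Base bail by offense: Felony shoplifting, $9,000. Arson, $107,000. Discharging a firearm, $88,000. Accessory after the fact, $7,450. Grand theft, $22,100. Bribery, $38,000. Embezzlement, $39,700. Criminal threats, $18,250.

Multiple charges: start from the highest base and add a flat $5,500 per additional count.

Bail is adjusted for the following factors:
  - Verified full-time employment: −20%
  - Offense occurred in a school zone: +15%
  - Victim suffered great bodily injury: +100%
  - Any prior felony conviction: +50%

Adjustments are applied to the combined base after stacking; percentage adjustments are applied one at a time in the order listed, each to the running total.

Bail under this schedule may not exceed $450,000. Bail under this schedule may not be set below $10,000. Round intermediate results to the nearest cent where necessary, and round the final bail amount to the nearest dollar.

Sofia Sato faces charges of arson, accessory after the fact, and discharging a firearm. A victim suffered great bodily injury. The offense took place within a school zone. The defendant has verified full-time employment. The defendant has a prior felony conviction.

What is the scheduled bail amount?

Base amounts from the schedule: arson $107,000; accessory after the fact $7,450; discharging a firearm $88,000.
Stacking rule: highest base plus $5,500 per additional charge. Highest is arson at $107,000; 2 additional charges → +$11,000. Combined base = $118,000.
Verified full-time employment (−20%): $118,000 × 0.8 = $94,400.
Offense occurred in a school zone (+15%): $94,400 × 1.15 = $108,560.
Victim suffered great bodily injury (+100%): $108,560 × 2 = $217,120.
Any prior felony conviction (+50%): $217,120 × 1.5 = $325,680.
$325,680 is within the $450,000 maximum.
$325,680 is at or above the $10,000 minimum.

$325,680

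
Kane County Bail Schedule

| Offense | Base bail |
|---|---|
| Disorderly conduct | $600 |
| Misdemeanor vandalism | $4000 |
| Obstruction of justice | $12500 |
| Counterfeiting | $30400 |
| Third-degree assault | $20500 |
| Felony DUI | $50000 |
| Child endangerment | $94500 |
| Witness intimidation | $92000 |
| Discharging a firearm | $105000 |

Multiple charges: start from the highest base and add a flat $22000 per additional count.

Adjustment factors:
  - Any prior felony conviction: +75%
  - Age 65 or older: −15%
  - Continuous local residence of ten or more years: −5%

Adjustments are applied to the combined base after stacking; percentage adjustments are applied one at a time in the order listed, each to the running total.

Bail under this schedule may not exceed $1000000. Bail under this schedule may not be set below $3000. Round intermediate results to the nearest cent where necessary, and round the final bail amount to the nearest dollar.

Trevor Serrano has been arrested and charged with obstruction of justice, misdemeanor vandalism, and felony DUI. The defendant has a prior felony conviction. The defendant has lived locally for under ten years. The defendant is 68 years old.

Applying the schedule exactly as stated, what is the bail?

$139825

Base amounts from the schedule: obstruction of justice $12500; misdemeanor vandalism $4000; felony DUI $50000.
Stacking rule: highest base plus $22000 per additional charge. Highest is felony DUI at $50000; 2 additional charges → +$44000. Combined base = $94000.
Any prior felony conviction (+75%): $94000 × 1.75 = $164500.
Age 65 or older (−15%): $164500 × 0.85 = $139825.
$139825 is within the $1000000 maximum.
$139825 is at or above the $3000 minimum.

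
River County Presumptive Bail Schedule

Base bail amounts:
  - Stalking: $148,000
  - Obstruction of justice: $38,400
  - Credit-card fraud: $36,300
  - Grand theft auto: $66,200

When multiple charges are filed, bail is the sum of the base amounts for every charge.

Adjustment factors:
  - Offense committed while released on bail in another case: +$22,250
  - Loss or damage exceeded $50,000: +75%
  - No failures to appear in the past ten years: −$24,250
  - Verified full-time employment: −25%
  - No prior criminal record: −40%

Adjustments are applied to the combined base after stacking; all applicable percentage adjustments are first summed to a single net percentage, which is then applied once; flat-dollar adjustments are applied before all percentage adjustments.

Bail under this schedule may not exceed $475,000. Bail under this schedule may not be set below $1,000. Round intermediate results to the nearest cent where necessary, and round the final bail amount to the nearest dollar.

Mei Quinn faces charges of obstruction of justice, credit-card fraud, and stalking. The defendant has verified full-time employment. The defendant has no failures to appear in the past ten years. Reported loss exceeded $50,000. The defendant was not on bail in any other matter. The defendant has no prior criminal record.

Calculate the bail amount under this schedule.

Base amounts from the schedule: obstruction of justice $38,400; credit-card fraud $36,300; stalking $148,000.
Stacking rule: sum of all bases. $38,400 + $36,300 + $148,000 = $222,700.
No failures to appear in the past ten years (−$24,250 flat): $222,700 − $24,250 = $198,450.
Net percentage adjustment: +75% −25% −40% = +10%. $198,450 × 1.1 = $218,295.
$218,295 is within the $475,000 maximum.
$218,295 is at or above the $1,000 minimum.

$218,295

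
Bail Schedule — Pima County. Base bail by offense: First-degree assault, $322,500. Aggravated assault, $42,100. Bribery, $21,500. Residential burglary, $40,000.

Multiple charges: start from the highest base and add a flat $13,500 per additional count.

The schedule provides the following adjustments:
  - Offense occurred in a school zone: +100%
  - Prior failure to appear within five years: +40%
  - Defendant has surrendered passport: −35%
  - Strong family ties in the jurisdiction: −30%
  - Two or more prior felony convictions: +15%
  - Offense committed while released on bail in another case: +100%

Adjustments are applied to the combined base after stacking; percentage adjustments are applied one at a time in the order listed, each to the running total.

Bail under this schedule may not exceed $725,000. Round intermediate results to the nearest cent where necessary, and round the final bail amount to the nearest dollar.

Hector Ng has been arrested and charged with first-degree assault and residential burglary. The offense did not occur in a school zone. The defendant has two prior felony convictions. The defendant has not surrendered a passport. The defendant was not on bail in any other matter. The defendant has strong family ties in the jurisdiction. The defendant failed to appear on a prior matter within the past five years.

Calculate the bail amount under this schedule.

Base amounts from the schedule: first-degree assault $322,500; residential burglary $40,000.
Stacking rule: highest base plus $13,500 per additional charge. Highest is first-degree assault at $322,500; 1 additional charge → +$13,500. Combined base = $336,000.
Prior failure to appear within five years (+40%): $336,000 × 1.4 = $470,400.
Strong family ties in the jurisdiction (−30%): $470,400 × 0.7 = $329,280.
Two or more prior felony convictions (+15%): $329,280 × 1.15 = $378,672.
$378,672 is within the $725,000 maximum.

$378,672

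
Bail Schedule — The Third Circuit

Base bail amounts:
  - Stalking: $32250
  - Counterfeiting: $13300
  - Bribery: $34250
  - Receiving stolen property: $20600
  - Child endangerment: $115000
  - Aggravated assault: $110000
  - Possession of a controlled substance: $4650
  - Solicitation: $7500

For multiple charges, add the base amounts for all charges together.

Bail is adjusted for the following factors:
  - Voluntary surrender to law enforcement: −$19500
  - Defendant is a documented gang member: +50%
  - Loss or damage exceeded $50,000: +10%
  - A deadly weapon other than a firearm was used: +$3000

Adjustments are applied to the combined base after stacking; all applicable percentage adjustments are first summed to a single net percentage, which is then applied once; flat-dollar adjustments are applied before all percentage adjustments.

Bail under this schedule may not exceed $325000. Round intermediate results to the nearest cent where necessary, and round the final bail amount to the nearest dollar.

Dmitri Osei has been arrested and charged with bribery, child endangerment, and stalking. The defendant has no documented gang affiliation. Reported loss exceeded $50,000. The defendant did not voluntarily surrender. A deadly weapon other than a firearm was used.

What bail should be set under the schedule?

Base amounts from the schedule: bribery $34250; child endangerment $115000; stalking $32250.
Stacking rule: sum of all bases. $34250 + $115000 + $32250 = $181500.
A deadly weapon other than a firearm was used (+$3000 flat): $181500 + $3000 = $184500.
Loss or damage exceeded $50,000 (+10%): $184500 × 1.1 = $202950.
$202950 is within the $325000 maximum.

$202950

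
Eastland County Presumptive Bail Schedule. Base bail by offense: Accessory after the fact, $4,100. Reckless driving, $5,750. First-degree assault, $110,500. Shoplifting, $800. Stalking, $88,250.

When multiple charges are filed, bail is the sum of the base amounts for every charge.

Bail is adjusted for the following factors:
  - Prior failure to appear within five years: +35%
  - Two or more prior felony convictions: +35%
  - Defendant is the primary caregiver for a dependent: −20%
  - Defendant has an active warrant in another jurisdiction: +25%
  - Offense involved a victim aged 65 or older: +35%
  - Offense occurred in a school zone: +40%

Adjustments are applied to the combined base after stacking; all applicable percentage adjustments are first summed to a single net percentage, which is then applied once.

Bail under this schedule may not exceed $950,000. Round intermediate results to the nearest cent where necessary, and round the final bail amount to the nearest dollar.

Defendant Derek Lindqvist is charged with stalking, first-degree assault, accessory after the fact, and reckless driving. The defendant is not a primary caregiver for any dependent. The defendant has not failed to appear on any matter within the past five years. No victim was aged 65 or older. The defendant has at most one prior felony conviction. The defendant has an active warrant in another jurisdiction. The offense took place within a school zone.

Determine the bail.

$344,190

Base amounts from the schedule: stalking $88,250; first-degree assault $110,500; accessory after the fact $4,100; reckless driving $5,750.
Stacking rule: sum of all bases. $88,250 + $110,500 + $4,100 + $5,750 = $208,600.
Net percentage adjustment: +25% +40% = +65%. $208,600 × 1.65 = $344,190.
$344,190 is within the $950,000 maximum.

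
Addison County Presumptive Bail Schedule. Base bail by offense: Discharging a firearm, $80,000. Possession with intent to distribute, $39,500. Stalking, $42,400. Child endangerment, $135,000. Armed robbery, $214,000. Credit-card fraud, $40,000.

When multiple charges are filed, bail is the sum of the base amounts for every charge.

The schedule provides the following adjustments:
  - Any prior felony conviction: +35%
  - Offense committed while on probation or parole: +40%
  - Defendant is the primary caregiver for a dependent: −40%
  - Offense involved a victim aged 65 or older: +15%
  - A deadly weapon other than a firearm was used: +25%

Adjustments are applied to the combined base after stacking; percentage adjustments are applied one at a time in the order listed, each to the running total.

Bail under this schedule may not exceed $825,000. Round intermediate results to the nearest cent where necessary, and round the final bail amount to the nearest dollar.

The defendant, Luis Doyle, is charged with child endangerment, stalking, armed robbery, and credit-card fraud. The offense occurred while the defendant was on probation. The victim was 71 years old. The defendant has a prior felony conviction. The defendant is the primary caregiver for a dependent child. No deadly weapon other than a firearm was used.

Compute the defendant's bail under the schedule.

Base amounts from the schedule: child endangerment $135,000; stalking $42,400; armed robbery $214,000; credit-card fraud $40,000.
Stacking rule: sum of all bases. $135,000 + $42,400 + $214,000 + $40,000 = $431,400.
Any prior felony conviction (+35%): $431,400 × 1.35 = $582,390.
Offense committed while on probation or parole (+40%): $582,390 × 1.4 = $815,346.
Defendant is the primary caregiver for a dependent (−40%): $815,346 × 0.6 = $489,207.60.
Offense involved a victim aged 65 or older (+15%): $489,207.60 × 1.15 = $562,588.74.
$562,588.74 is within the $825,000 maximum.
Rounded to the nearest dollar: $562,589.

$562,589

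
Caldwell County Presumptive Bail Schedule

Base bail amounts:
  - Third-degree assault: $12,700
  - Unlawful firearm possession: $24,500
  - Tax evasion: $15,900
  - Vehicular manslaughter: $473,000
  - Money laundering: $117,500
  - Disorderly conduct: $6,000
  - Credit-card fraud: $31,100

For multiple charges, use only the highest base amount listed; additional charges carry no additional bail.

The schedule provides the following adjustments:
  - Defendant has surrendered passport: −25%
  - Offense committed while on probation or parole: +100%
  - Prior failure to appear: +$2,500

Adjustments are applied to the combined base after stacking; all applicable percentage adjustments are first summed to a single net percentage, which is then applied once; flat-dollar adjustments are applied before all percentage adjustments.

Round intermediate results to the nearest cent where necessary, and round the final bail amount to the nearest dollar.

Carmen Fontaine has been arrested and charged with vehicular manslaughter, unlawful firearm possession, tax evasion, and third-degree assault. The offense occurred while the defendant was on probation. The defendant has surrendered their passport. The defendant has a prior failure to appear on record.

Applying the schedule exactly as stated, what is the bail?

$832,125

Base amounts from the schedule: vehicular manslaughter $473,000; unlawful firearm possession $24,500; tax evasion $15,900; third-degree assault $12,700.
Stacking rule: use the highest base only. Highest is vehicular manslaughter at $473,000. Combined base = $473,000.
Prior failure to appear (+$2,500 flat): $473,000 + $2,500 = $475,500.
Net percentage adjustment: −25% +100% = +75%. $475,500 × 1.75 = $832,125.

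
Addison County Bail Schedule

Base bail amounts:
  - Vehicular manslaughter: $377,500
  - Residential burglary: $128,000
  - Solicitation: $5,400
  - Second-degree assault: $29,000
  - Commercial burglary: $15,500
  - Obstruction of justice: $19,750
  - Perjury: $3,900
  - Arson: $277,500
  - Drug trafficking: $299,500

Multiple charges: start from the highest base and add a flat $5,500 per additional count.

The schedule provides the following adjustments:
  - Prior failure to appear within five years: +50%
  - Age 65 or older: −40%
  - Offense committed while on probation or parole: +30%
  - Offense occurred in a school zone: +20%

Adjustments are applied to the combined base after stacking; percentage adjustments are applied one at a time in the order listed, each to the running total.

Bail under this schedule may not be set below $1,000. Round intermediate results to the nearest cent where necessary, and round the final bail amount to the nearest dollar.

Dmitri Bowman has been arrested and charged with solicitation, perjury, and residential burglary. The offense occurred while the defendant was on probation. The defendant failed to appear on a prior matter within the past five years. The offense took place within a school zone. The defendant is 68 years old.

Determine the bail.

$195,156

Base amounts from the schedule: solicitation $5,400; perjury $3,900; residential burglary $128,000.
Stacking rule: highest base plus $5,500 per additional charge. Highest is residential burglary at $128,000; 2 additional charges → +$11,000. Combined base = $139,000.
Prior failure to appear within five years (+50%): $139,000 × 1.5 = $208,500.
Age 65 or older (−40%): $208,500 × 0.6 = $125,100.
Offense committed while on probation or parole (+30%): $125,100 × 1.3 = $162,630.
Offense occurred in a school zone (+20%): $162,630 × 1.2 = $195,156.
$195,156 is at or above the $1,000 minimum.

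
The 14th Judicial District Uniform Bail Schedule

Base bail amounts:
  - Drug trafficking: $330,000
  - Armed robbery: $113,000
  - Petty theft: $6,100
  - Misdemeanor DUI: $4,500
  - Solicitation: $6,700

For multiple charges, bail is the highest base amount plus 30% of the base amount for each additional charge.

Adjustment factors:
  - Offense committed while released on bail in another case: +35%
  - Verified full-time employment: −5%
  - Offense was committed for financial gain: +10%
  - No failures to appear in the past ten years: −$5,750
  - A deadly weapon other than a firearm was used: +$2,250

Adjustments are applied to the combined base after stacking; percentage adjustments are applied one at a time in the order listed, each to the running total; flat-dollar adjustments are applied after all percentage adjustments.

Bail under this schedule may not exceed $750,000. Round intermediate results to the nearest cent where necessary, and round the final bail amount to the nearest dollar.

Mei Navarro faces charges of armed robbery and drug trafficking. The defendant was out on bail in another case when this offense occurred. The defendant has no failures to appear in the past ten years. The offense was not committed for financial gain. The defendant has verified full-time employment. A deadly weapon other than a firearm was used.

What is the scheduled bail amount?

$463,202

Base amounts from the schedule: armed robbery $113,000; drug trafficking $330,000.
Stacking rule: highest base plus 30% of each additional charge. Highest is drug trafficking at $330,000. Additional: $113,000 × 30% = $33,900. Combined base = $330,000 + $33,900 = $363,900.
Offense committed while released on bail in another case (+35%): $363,900 × 1.35 = $491,265.
Verified full-time employment (−5%): $491,265 × 0.95 = $466,701.75.
No failures to appear in the past ten years (−$5,750 flat): $466,701.75 − $5,750 = $460,951.75.
A deadly weapon other than a firearm was used (+$2,250 flat): $460,951.75 + $2,250 = $463,201.75.
$463,201.75 is within the $750,000 maximum.
Rounded to the nearest dollar: $463,202.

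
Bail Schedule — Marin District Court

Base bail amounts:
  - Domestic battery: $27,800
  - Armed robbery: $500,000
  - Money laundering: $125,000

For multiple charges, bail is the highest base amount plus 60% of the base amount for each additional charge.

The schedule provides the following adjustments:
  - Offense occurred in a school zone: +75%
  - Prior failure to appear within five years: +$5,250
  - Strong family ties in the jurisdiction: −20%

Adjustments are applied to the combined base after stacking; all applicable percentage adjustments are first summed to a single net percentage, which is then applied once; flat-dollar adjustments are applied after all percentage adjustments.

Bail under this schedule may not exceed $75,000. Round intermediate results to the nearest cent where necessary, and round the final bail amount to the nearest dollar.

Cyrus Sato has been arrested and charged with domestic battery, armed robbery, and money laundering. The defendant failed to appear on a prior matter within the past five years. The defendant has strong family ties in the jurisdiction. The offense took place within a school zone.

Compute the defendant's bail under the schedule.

$75,000

Base amounts from the schedule: domestic battery $27,800; armed robbery $500,000; money laundering $125,000.
Stacking rule: highest base plus 60% of each additional charge. Highest is armed robbery at $500,000. Additional: $27,800 × 60% = $16,680; $125,000 × 60% = $75,000. Combined base = $500,000 + $91,680 = $591,680.
Net percentage adjustment: +75% −20% = +55%. $591,680 × 1.55 = $917,104.
Prior failure to appear within five years (+$5,250 flat): $917,104 + $5,250 = $922,354.
Result $922,354 exceeds the maximum of $75,000; bail is capped at $75,000.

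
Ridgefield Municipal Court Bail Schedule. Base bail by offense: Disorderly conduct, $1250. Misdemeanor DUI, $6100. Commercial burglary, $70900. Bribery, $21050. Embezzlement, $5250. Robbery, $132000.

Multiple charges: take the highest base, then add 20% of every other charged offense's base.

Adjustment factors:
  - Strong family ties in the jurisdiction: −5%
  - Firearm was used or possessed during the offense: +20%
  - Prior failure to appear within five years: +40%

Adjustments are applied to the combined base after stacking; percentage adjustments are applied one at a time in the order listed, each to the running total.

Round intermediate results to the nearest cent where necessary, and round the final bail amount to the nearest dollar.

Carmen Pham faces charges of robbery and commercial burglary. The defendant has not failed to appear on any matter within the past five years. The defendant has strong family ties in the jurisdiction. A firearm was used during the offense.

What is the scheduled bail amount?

Base amounts from the schedule: robbery $132000; commercial burglary $70900.
Stacking rule: highest base plus 20% of each additional charge. Highest is robbery at $132000. Additional: $70900 × 20% = $14180. Combined base = $132000 + $14180 = $146180.
Strong family ties in the jurisdiction (−5%): $146180 × 0.95 = $138871.
Firearm was used or possessed during the offense (+20%): $138871 × 1.2 = $166645.20.
Rounded to the nearest dollar: $166645.

$166645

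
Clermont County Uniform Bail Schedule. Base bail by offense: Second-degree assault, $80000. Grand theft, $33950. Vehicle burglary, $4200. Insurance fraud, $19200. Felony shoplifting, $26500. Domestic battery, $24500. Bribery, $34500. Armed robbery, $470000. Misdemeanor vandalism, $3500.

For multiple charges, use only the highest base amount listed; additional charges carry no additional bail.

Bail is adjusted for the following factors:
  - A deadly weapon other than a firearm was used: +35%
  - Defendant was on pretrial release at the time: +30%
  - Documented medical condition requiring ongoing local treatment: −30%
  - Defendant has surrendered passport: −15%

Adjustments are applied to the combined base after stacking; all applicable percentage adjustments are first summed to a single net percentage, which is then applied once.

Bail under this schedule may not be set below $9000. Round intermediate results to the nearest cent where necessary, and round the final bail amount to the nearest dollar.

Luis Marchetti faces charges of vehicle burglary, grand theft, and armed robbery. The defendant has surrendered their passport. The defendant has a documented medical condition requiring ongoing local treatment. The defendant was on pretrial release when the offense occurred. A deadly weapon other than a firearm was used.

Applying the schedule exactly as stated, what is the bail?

Base amounts from the schedule: vehicle burglary $4200; grand theft $33950; armed robbery $470000.
Stacking rule: use the highest base only. Highest is armed robbery at $470000. Combined base = $470000.
Net percentage adjustment: +35% +30% −30% −15% = +20%. $470000 × 1.2 = $564000.
$564000 is at or above the $9000 minimum.

$564000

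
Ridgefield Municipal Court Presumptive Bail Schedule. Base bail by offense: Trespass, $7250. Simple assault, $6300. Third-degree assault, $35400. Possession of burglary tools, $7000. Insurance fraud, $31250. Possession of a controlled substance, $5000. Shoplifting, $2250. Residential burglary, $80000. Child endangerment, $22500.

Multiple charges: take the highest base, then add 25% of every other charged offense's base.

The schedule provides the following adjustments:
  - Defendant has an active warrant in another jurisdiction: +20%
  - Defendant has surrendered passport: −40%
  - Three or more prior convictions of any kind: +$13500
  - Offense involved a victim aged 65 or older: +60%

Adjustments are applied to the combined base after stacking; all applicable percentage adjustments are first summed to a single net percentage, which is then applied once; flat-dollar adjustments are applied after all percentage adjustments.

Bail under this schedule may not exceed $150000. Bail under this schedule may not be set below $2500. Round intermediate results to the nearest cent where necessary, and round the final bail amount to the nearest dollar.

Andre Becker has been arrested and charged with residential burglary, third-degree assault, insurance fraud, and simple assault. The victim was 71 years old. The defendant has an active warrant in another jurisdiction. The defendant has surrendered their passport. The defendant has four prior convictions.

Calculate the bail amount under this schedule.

Base amounts from the schedule: residential burglary $80000; third-degree assault $35400; insurance fraud $31250; simple assault $6300.
Stacking rule: highest base plus 25% of each additional charge. Highest is residential burglary at $80000. Additional: $35400 × 25% = $8850; $31250 × 25% = $7812.50; $6300 × 25% = $1575. Combined base = $80000 + $18237.50 = $98237.50.
Net percentage adjustment: +20% −40% +60% = +40%. $98237.50 × 1.4 = $137532.50.
Three or more prior convictions of any kind (+$13500 flat): $137532.50 + $13500 = $151032.50.
Result $151032.50 exceeds the maximum of $150000; bail is capped at $150000.
$150000 is at or above the $2500 minimum.

$150000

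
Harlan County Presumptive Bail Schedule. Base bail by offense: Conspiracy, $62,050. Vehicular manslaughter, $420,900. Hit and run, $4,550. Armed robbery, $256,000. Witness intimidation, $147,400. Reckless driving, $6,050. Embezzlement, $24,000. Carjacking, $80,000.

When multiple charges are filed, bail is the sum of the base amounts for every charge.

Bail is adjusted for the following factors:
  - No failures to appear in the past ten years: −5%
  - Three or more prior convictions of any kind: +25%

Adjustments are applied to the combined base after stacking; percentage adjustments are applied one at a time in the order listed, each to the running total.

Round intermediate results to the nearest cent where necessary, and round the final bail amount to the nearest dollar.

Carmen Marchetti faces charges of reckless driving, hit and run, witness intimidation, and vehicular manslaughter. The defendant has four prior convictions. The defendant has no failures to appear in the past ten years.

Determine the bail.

Base amounts from the schedule: reckless driving $6,050; hit and run $4,550; witness intimidation $147,400; vehicular manslaughter $420,900.
Stacking rule: sum of all bases. $6,050 + $4,550 + $147,400 + $420,900 = $578,900.
No failures to appear in the past ten years (−5%): $578,900 × 0.95 = $549,955.
Three or more prior convictions of any kind (+25%): $549,955 × 1.25 = $687,443.75.
Rounded to the nearest dollar: $687,444.

$687,444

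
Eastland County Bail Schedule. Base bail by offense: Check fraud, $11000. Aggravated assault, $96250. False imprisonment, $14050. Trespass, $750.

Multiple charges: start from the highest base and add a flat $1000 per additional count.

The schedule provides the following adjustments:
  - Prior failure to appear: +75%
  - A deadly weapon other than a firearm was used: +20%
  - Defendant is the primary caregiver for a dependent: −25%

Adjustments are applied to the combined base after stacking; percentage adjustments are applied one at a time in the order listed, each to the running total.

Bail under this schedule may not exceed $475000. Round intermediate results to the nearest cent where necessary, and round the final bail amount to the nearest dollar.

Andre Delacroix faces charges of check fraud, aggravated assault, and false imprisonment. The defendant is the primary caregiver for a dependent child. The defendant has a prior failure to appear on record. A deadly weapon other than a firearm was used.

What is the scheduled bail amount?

Base amounts from the schedule: check fraud $11000; aggravated assault $96250; false imprisonment $14050.
Stacking rule: highest base plus $1000 per additional charge. Highest is aggravated assault at $96250; 2 additional charges → +$2000. Combined base = $98250.
Prior failure to appear (+75%): $98250 × 1.75 = $171937.50.
A deadly weapon other than a firearm was used (+20%): $171937.50 × 1.2 = $206325.
Defendant is the primary caregiver for a dependent (−25%): $206325 × 0.75 = $154743.75.
$154743.75 is within the $475000 maximum.
Rounded to the nearest dollar: $154744.

$154744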